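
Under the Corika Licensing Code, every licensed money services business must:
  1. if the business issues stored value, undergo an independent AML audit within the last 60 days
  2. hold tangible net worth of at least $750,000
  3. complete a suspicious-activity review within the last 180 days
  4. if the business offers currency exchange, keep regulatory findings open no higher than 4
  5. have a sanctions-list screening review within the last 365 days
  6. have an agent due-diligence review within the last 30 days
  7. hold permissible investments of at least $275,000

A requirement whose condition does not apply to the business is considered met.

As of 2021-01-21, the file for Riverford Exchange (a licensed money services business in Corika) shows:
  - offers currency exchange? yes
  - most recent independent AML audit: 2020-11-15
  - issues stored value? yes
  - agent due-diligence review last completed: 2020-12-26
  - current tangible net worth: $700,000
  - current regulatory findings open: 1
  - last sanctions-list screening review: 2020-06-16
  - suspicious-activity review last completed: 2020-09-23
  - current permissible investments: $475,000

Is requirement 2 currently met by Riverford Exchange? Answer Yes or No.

2. tangible net worth $700,000 < $750,000 → not met

No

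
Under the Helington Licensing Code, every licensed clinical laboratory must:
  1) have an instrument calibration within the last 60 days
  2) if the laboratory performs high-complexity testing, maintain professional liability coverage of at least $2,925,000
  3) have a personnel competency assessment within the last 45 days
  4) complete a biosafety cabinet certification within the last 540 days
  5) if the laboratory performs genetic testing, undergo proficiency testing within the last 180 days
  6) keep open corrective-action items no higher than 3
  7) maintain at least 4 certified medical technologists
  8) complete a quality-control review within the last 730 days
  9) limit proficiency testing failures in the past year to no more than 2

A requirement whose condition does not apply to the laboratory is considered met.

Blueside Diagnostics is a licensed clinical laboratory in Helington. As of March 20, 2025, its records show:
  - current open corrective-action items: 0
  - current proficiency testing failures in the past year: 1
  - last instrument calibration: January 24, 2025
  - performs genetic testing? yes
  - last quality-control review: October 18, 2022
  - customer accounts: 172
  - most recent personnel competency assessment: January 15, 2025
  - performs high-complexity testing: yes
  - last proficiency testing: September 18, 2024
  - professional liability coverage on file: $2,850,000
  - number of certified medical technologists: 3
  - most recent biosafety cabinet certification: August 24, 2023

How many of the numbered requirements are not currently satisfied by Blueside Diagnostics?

6

1. instrument calibration 55 days ago vs limit 60 → met
2. condition 'performs high-complexity testing' holds; professional liability coverage $2,850,000 < $2,925,000 → not met
3. personnel competency assessment 64 days ago vs limit 45 → not met
4. biosafety cabinet certification 574 days ago vs limit 540 → not met
5. condition 'performs genetic testing' holds; proficiency testing 183 days ago vs limit 180 → not met
6. open corrective-action items 0 ≤ 3 → met
7. certified medical technologists 3 < 4 → not met
8. quality-control review 884 days ago vs limit 730 → not met
9. proficiency testing failures in the past year 1 ≤ 2 → met
Not met: 6 of 9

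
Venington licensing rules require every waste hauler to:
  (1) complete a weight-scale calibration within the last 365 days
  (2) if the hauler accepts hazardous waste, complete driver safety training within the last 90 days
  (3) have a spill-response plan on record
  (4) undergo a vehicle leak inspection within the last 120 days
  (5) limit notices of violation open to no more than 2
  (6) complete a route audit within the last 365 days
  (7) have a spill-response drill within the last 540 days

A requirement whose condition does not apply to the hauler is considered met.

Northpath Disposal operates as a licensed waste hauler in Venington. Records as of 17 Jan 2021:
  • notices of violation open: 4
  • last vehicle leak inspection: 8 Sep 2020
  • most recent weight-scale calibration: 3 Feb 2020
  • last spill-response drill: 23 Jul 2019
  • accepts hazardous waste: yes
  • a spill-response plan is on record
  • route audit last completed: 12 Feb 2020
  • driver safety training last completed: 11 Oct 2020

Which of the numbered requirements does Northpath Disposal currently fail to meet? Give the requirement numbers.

1. weight-scale calibration 349 days ago vs limit 365 → met
2. condition 'accepts hazardous waste' holds; driver safety training 98 days ago vs limit 90 → not met
3. spill-response plan present → met
4. vehicle leak inspection 131 days ago vs limit 120 → not met
5. notices of violation open 4 > 2 → not met
6. route audit 340 days ago vs limit 365 → met
7. spill-response drill 544 days ago vs limit 540 → not met
Not met: 2, 4, 5, 7

2, 4, 5, 7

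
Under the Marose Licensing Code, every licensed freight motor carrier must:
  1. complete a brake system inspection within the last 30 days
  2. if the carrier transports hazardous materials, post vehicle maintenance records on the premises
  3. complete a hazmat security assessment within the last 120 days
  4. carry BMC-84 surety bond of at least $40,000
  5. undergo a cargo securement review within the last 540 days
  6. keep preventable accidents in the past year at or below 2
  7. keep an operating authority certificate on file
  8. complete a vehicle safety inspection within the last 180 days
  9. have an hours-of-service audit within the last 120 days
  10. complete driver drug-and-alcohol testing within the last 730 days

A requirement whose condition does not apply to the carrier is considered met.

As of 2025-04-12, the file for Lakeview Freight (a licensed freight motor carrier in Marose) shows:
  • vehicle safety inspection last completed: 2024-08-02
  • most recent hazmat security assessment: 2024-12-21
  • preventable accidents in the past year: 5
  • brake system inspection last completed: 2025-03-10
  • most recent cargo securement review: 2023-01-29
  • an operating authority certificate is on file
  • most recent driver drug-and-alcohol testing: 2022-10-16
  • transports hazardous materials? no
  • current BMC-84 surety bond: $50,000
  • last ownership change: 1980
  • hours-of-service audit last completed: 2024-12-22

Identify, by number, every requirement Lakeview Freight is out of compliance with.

1. brake system inspection 33 days ago vs limit 30 → not met
2. condition 'transports hazardous materials' does not hold → requirement n/a → met
3. hazmat security assessment 112 days ago vs limit 120 → met
4. BMC-84 surety bond $50,000 ≥ $40,000 → met
5. cargo securement review 804 days ago vs limit 540 → not met
6. preventable accidents in the past year 5 > 2 → not met
7. operating authority certificate present → met
8. vehicle safety inspection 253 days ago vs limit 180 → not met
9. hours-of-service audit 111 days ago vs limit 120 → met
10. driver drug-and-alcohol testing 909 days ago vs limit 730 → not met
Not met: 1, 5, 6, 8, 10

1, 5, 6, 8, 10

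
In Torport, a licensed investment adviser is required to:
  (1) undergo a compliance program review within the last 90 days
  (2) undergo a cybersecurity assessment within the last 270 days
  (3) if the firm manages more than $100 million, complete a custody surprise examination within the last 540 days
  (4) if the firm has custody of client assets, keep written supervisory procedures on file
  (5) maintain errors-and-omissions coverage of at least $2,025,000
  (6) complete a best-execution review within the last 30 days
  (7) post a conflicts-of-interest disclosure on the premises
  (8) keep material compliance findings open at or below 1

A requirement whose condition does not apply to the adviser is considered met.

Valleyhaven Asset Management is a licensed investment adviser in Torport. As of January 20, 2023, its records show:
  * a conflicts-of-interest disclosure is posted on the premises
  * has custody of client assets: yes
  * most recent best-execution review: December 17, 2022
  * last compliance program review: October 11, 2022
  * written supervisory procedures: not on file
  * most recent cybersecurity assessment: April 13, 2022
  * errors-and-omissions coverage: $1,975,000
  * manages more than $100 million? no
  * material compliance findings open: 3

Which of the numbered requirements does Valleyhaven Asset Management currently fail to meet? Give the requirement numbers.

1. compliance program review 101 days ago vs limit 90 → not met
2. cybersecurity assessment 282 days ago vs limit 270 → not met
3. condition 'manages more than $100 million' does not hold → requirement n/a → met
4. condition 'has custody of client assets' holds; written supervisory procedures absent → not met
5. errors-and-omissions coverage $1,975,000 < $2,025,000 → not met
6. best-execution review 34 days ago vs limit 30 → not met
7. conflicts-of-interest disclosure present → met
8. material compliance findings open 3 > 1 → not met
Not met: 1, 2, 4, 5, 6, 8

1, 2, 4, 5, 6, 8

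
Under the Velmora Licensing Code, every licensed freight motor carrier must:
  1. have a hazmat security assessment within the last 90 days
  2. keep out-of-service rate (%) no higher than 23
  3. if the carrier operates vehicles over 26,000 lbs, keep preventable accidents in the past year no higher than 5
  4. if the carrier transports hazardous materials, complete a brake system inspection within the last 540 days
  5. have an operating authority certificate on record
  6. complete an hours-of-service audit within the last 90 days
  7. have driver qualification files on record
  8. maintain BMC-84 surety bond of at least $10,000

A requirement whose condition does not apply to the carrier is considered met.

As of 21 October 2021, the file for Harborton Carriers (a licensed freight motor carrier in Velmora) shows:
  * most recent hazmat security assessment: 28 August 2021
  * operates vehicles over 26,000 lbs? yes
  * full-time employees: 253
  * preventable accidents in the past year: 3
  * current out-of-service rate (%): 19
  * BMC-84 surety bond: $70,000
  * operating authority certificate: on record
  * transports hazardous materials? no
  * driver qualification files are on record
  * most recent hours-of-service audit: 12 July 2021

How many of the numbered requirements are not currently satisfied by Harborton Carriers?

1. hazmat security assessment 54 days ago vs limit 90 → met
2. out-of-service rate (%) 19 ≤ 23 → met
3. condition 'operates vehicles over 26,000 lbs' holds; preventable accidents in the past year 3 ≤ 5 → met
4. condition 'transports hazardous materials' does not hold → requirement n/a → met
5. operating authority certificate present → met
6. hours-of-service audit 101 days ago vs limit 90 → not met
7. driver qualification files present → met
8. BMC-84 surety bond $70,000 ≥ $10,000 → met
Not met: 1 of 8

1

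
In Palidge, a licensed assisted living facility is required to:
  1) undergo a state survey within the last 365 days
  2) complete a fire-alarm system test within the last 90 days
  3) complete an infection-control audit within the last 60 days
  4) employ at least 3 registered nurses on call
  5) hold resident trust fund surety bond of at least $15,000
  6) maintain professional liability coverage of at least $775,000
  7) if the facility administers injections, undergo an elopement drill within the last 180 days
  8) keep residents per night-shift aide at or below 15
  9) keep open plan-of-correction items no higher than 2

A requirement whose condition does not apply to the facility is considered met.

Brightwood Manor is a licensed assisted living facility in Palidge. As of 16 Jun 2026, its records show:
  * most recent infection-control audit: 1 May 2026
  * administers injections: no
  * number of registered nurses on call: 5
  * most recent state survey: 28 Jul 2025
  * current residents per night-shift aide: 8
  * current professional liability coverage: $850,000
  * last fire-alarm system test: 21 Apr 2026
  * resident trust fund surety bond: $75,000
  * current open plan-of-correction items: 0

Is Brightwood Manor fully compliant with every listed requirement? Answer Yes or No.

Yes

1. state survey 323 days ago vs limit 365 → met
2. fire-alarm system test 56 days ago vs limit 90 → met
3. infection-control audit 46 days ago vs limit 60 → met
4. registered nurses on call 5 ≥ 3 → met
5. resident trust fund surety bond $75,000 ≥ $15,000 → met
6. professional liability coverage $850,000 ≥ $775,000 → met
7. condition 'administers injections' does not hold → requirement n/a → met
8. residents per night-shift aide 8 ≤ 15 → met
9. open plan-of-correction items 0 ≤ 2 → met
All met.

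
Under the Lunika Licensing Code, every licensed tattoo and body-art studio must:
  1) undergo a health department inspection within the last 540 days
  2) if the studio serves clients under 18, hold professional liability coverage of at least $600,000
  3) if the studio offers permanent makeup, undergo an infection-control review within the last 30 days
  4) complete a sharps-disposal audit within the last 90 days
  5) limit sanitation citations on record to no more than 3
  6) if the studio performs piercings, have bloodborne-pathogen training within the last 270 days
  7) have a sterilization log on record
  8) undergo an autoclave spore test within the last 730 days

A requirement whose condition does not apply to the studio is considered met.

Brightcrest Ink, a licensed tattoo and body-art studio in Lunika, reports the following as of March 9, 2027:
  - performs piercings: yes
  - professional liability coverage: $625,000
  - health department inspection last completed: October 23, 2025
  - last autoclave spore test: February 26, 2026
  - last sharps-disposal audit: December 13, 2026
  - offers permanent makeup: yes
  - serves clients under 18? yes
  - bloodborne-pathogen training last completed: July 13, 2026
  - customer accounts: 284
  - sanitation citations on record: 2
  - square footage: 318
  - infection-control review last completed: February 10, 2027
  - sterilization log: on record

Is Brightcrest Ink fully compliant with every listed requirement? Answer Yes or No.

Yes

1. health department inspection 502 days ago vs limit 540 → met
2. condition 'serves clients under 18' holds; professional liability coverage $625,000 ≥ $600,000 → met
3. condition 'offers permanent makeup' holds; infection-control review 27 days ago vs limit 30 → met
4. sharps-disposal audit 86 days ago vs limit 90 → met
5. sanitation citations on record 2 ≤ 3 → met
6. condition 'performs piercings' holds; bloodborne-pathogen training 239 days ago vs limit 270 → met
7. sterilization log present → met
8. autoclave spore test 376 days ago vs limit 730 → met
All met.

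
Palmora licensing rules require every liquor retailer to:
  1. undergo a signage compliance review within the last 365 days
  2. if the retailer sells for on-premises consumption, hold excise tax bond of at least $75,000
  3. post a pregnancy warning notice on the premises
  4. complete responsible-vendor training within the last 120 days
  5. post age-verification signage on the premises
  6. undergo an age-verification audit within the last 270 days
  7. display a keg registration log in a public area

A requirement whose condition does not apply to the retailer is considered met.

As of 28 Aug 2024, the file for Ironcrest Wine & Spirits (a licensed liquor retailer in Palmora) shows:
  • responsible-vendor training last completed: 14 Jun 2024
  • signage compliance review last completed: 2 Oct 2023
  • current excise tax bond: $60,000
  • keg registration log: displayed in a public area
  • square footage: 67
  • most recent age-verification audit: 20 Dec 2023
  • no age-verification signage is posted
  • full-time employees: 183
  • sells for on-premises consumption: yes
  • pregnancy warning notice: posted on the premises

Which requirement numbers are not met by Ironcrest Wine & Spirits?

1. signage compliance review 331 days ago vs limit 365 → met
2. condition 'sells for on-premises consumption' holds; excise tax bond $60,000 < $75,000 → not met
3. pregnancy warning notice present → met
4. responsible-vendor training 75 days ago vs limit 120 → met
5. age-verification signage absent → not met
6. age-verification audit 252 days ago vs limit 270 → met
7. keg registration log present → met
Not met: 2, 5

2, 5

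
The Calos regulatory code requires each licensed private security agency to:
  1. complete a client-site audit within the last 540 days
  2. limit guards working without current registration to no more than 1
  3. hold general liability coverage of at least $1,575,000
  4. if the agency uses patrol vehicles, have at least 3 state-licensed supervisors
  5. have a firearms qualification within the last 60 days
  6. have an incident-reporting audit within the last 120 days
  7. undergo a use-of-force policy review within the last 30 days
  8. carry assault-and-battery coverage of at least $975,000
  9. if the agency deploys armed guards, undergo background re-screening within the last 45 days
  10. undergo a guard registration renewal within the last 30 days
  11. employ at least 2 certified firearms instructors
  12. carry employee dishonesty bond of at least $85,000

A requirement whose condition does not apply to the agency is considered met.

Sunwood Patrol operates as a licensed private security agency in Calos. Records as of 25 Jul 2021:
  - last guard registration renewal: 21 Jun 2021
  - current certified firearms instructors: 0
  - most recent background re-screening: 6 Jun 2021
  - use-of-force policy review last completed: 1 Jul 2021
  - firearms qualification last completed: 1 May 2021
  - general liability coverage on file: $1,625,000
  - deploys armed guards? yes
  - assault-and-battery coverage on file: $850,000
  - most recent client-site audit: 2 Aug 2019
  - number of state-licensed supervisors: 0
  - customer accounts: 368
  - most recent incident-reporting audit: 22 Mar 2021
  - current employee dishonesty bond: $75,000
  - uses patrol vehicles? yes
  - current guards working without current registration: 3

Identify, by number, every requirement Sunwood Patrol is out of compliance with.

1, 2, 4, 5, 6, 8, 9, 10, 11, 12

1. client-site audit 723 days ago vs limit 540 → not met
2. guards working without current registration 3 > 1 → not met
3. general liability coverage $1,625,000 ≥ $1,575,000 → met
4. condition 'uses patrol vehicles' holds; state-licensed supervisors 0 < 3 → not met
5. firearms qualification 85 days ago vs limit 60 → not met
6. incident-reporting audit 125 days ago vs limit 120 → not met
7. use-of-force policy review 24 days ago vs limit 30 → met
8. assault-and-battery coverage $850,000 < $975,000 → not met
9. condition 'deploys armed guards' holds; background re-screening 49 days ago vs limit 45 → not met
10. guard registration renewal 34 days ago vs limit 30 → not met
11. certified firearms instructors 0 < 2 → not met
12. employee dishonesty bond $75,000 < $85,000 → not met
Not met: 1, 2, 4, 5, 6, 8, 9, 10, 11, 12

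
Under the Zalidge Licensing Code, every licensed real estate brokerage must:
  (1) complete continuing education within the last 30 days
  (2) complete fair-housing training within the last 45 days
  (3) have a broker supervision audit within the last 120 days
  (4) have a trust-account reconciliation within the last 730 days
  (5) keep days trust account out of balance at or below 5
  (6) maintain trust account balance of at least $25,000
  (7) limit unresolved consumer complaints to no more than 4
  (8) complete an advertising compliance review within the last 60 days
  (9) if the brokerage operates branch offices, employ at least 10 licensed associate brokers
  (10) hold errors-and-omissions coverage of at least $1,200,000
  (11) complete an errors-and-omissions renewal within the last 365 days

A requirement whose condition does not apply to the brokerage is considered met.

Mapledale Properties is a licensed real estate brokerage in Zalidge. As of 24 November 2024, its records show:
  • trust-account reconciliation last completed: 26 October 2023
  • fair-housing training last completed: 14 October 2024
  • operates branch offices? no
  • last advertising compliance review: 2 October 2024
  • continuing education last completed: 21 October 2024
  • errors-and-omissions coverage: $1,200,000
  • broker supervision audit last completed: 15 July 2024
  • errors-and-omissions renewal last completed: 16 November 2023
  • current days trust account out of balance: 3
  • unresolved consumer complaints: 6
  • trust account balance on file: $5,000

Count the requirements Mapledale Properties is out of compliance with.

1. continuing education 34 days ago vs limit 30 → not met
2. fair-housing training 41 days ago vs limit 45 → met
3. broker supervision audit 132 days ago vs limit 120 → not met
4. trust-account reconciliation 395 days ago vs limit 730 → met
5. days trust account out of balance 3 ≤ 5 → met
6. trust account balance $5,000 < $25,000 → not met
7. unresolved consumer complaints 6 > 4 → not met
8. advertising compliance review 53 days ago vs limit 60 → met
9. condition 'operates branch offices' does not hold → requirement n/a → met
10. errors-and-omissions coverage $1,200,000 ≥ $1,200,000 → met
11. errors-and-omissions renewal 374 days ago vs limit 365 → not met
Not met: 5 of 11

5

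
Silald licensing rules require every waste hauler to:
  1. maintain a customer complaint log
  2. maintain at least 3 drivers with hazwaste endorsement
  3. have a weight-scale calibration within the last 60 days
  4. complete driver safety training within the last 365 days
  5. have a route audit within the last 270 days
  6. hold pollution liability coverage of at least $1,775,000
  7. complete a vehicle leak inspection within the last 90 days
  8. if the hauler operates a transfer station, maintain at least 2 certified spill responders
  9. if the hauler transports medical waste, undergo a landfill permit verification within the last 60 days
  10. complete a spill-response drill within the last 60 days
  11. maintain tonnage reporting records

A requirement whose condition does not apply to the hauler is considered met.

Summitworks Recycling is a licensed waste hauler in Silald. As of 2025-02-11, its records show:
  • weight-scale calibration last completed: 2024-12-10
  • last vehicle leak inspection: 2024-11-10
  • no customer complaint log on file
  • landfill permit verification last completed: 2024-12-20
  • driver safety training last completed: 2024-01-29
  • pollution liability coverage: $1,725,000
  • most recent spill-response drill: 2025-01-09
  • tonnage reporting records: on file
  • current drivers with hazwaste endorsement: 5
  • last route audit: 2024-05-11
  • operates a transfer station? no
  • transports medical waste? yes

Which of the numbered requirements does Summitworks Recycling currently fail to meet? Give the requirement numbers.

1. customer complaint log absent → not met
2. drivers with hazwaste endorsement 5 ≥ 3 → met
3. weight-scale calibration 63 days ago vs limit 60 → not met
4. driver safety training 379 days ago vs limit 365 → not met
5. route audit 276 days ago vs limit 270 → not met
6. pollution liability coverage $1,725,000 < $1,775,000 → not met
7. vehicle leak inspection 93 days ago vs limit 90 → not met
8. condition 'operates a transfer station' does not hold → requirement n/a → met
9. condition 'transports medical waste' holds; landfill permit verification 53 days ago vs limit 60 → met
10. spill-response drill 33 days ago vs limit 60 → met
11. tonnage reporting records present → met
Not met: 1, 3, 4, 5, 6, 7

1, 3, 4, 5, 6, 7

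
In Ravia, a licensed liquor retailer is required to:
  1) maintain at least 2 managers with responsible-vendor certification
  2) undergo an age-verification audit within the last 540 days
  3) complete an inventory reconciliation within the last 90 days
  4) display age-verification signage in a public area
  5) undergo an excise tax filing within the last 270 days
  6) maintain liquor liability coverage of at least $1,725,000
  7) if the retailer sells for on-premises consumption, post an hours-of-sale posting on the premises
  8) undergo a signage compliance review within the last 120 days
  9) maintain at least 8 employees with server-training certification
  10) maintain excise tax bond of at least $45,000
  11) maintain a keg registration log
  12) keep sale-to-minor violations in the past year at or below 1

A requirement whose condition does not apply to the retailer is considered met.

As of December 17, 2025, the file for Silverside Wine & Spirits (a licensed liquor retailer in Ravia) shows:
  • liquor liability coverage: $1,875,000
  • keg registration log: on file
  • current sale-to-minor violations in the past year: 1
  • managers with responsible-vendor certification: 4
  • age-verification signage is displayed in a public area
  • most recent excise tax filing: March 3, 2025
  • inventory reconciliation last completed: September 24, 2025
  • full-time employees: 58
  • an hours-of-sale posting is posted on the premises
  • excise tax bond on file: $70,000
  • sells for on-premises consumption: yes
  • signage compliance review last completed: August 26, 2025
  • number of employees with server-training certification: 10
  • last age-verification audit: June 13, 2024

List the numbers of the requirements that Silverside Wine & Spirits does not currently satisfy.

1. managers with responsible-vendor certification 4 ≥ 2 → met
2. age-verification audit 552 days ago vs limit 540 → not met
3. inventory reconciliation 84 days ago vs limit 90 → met
4. age-verification signage present → met
5. excise tax filing 289 days ago vs limit 270 → not met
6. liquor liability coverage $1,875,000 ≥ $1,725,000 → met
7. condition 'sells for on-premises consumption' holds; hours-of-sale posting present → met
8. signage compliance review 113 days ago vs limit 120 → met
9. employees with server-training certification 10 ≥ 8 → met
10. excise tax bond $70,000 ≥ $45,000 → met
11. keg registration log present → met
12. sale-to-minor violations in the past year 1 ≤ 1 → met
Not met: 2, 5

2, 5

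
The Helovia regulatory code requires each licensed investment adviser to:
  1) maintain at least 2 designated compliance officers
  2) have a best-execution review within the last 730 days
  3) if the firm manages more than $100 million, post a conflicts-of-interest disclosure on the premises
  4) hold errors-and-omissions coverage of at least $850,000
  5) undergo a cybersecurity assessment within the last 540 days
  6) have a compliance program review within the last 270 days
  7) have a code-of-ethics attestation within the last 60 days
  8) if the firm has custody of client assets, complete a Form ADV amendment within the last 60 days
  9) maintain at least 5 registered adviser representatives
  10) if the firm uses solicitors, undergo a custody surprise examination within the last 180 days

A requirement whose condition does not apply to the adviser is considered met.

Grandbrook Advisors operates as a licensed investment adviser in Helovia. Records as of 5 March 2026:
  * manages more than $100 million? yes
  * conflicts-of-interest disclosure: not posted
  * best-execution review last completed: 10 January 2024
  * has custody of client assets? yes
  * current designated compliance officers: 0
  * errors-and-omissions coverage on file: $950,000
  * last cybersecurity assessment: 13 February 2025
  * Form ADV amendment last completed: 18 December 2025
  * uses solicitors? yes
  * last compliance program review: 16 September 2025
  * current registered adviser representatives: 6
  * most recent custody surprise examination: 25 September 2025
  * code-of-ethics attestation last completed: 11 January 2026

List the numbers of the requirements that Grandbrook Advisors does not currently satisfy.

1, 2, 3, 8

1. designated compliance officers 0 < 2 → not met
2. best-execution review 785 days ago vs limit 730 → not met
3. condition 'manages more than $100 million' holds; conflicts-of-interest disclosure absent → not met
4. errors-and-omissions coverage $950,000 ≥ $850,000 → met
5. cybersecurity assessment 385 days ago vs limit 540 → met
6. compliance program review 170 days ago vs limit 270 → met
7. code-of-ethics attestation 53 days ago vs limit 60 → met
8. condition 'has custody of client assets' holds; Form ADV amendment 77 days ago vs limit 60 → not met
9. registered adviser representatives 6 ≥ 5 → met
10. condition 'uses solicitors' holds; custody surprise examination 161 days ago vs limit 180 → met
Not met: 1, 2, 3, 8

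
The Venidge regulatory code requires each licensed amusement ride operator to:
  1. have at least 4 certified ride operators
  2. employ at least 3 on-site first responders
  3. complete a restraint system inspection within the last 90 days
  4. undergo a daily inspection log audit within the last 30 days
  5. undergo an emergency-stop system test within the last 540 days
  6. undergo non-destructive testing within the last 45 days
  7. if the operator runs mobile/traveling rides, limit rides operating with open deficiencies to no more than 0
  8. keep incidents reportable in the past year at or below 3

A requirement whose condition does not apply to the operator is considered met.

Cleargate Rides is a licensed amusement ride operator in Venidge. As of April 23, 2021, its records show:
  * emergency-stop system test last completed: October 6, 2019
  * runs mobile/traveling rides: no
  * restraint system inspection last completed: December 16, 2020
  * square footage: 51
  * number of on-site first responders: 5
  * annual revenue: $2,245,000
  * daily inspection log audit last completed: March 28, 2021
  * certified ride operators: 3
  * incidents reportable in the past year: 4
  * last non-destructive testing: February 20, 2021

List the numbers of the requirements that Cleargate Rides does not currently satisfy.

1, 3, 5, 6, 8

1. certified ride operators 3 < 4 → not met
2. on-site first responders 5 ≥ 3 → met
3. restraint system inspection 128 days ago vs limit 90 → not met
4. daily inspection log audit 26 days ago vs limit 30 → met
5. emergency-stop system test 565 days ago vs limit 540 → not met
6. non-destructive testing 62 days ago vs limit 45 → not met
7. condition 'runs mobile/traveling rides' does not hold → requirement n/a → met
8. incidents reportable in the past year 4 > 3 → not met
Not met: 1, 3, 5, 6, 8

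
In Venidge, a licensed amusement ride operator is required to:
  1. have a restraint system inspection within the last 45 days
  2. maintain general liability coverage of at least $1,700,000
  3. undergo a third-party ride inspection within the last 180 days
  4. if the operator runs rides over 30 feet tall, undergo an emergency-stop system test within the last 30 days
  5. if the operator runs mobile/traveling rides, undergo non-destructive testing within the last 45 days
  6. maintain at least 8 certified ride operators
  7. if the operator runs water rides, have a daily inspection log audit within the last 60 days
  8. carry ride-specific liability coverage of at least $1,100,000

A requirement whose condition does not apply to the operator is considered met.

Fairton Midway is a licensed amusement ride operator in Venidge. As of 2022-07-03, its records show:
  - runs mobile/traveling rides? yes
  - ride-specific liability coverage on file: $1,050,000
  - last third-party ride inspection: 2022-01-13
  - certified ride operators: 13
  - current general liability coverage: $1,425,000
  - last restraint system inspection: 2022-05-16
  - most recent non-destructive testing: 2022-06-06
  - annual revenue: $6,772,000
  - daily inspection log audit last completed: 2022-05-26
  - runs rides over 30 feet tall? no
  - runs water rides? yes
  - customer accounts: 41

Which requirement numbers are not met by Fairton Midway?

1. restraint system inspection 48 days ago vs limit 45 → not met
2. general liability coverage $1,425,000 < $1,700,000 → not met
3. third-party ride inspection 171 days ago vs limit 180 → met
4. condition 'runs rides over 30 feet tall' does not hold → requirement n/a → met
5. condition 'runs mobile/traveling rides' holds; non-destructive testing 27 days ago vs limit 45 → met
6. certified ride operators 13 ≥ 8 → met
7. condition 'runs water rides' holds; daily inspection log audit 38 days ago vs limit 60 → met
8. ride-specific liability coverage $1,050,000 < $1,100,000 → not met
Not met: 1, 2, 8

1, 2, 8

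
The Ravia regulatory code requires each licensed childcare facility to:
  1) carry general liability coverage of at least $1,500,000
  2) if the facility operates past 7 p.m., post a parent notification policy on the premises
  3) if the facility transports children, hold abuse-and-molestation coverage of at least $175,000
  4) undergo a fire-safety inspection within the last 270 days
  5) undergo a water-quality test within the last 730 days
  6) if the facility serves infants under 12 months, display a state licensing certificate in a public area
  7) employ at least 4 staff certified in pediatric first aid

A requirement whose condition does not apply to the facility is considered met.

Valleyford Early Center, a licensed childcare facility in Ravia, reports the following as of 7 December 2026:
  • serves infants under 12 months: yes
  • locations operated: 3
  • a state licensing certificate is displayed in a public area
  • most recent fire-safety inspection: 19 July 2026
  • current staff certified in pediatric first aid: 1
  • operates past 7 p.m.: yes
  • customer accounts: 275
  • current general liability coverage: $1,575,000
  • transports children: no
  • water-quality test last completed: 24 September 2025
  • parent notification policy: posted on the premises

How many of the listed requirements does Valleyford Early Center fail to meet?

1

1. general liability coverage $1,575,000 ≥ $1,500,000 → met
2. condition 'operates past 7 p.m.' holds; parent notification policy present → met
3. condition 'transports children' does not hold → requirement n/a → met
4. fire-safety inspection 141 days ago vs limit 270 → met
5. water-quality test 439 days ago vs limit 730 → met
6. condition 'serves infants under 12 months' holds; state licensing certificate present → met
7. staff certified in pediatric first aid 1 < 4 → not met
Not met: 1 of 7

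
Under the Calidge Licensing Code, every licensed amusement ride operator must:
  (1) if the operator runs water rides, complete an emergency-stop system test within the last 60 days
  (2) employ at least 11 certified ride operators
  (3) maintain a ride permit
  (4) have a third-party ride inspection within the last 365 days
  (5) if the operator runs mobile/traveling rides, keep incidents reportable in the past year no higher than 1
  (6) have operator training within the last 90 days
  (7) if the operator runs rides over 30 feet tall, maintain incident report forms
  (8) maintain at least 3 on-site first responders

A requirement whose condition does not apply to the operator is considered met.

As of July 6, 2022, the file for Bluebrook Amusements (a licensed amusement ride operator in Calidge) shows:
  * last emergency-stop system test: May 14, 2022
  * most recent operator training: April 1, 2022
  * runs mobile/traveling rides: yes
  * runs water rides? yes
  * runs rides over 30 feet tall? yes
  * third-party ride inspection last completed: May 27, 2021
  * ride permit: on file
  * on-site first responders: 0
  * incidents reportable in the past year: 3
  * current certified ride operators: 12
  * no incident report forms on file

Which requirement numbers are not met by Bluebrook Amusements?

1. condition 'runs water rides' holds; emergency-stop system test 53 days ago vs limit 60 → met
2. certified ride operators 12 ≥ 11 → met
3. ride permit present → met
4. third-party ride inspection 405 days ago vs limit 365 → not met
5. condition 'runs mobile/traveling rides' holds; incidents reportable in the past year 3 > 1 → not met
6. operator training 96 days ago vs limit 90 → not met
7. condition 'runs rides over 30 feet tall' holds; incident report forms absent → not met
8. on-site first responders 0 < 3 → not met
Not met: 4, 5, 6, 7, 8

4, 5, 6, 7, 8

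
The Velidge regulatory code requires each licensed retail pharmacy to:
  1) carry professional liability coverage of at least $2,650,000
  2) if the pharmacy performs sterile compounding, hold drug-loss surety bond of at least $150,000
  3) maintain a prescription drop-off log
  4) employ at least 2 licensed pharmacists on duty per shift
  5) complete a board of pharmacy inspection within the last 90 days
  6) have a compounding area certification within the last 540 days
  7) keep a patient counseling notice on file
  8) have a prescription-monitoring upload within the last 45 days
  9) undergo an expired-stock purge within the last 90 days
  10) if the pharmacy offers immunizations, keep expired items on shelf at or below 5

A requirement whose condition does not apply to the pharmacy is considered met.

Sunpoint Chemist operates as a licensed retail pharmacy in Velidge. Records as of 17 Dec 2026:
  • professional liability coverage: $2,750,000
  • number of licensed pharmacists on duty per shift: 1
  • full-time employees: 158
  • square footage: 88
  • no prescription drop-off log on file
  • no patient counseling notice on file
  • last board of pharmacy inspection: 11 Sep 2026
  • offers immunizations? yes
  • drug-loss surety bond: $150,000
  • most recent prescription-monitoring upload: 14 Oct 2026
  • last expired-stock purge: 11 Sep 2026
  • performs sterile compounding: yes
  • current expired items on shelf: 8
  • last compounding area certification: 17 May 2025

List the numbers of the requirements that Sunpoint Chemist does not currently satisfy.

1. professional liability coverage $2,750,000 ≥ $2,650,000 → met
2. condition 'performs sterile compounding' holds; drug-loss surety bond $150,000 ≥ $150,000 → met
3. prescription drop-off log absent → not met
4. licensed pharmacists on duty per shift 1 < 2 → not met
5. board of pharmacy inspection 97 days ago vs limit 90 → not met
6. compounding area certification 579 days ago vs limit 540 → not met
7. patient counseling notice absent → not met
8. prescription-monitoring upload 64 days ago vs limit 45 → not met
9. expired-stock purge 97 days ago vs limit 90 → not met
10. condition 'offers immunizations' holds; expired items on shelf 8 > 5 → not met
Not met: 3, 4, 5, 6, 7, 8, 9, 10

3, 4, 5, 6, 7, 8, 9, 10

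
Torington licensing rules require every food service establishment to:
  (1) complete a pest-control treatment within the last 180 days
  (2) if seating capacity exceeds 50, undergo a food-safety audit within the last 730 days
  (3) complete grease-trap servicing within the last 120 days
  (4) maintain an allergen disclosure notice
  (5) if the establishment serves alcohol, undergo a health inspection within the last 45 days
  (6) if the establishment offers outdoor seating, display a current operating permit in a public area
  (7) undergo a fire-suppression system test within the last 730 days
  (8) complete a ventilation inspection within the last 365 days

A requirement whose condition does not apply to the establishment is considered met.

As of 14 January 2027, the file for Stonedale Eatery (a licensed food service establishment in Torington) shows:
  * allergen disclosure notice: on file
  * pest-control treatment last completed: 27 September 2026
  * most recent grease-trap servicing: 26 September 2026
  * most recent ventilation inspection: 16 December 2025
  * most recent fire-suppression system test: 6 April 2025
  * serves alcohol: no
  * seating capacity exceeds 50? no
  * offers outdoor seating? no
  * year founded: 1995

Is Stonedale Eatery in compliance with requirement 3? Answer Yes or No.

Yes

3. grease-trap servicing 110 days ago vs limit 120 → met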